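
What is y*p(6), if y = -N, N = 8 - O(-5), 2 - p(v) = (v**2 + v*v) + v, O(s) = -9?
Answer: 1292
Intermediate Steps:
p(v) = 2 - v - 2*v**2 (p(v) = 2 - ((v**2 + v*v) + v) = 2 - ((v**2 + v**2) + v) = 2 - (2*v**2 + v) = 2 - (v + 2*v**2) = 2 + (-v - 2*v**2) = 2 - v - 2*v**2)
N = 17 (N = 8 - 1*(-9) = 8 + 9 = 17)
y = -17 (y = -1*17 = -17)
y*p(6) = -17*(2 - 1*6 - 2*6**2) = -17*(2 - 6 - 2*36) = -17*(2 - 6 - 72) = -17*(-76) = 1292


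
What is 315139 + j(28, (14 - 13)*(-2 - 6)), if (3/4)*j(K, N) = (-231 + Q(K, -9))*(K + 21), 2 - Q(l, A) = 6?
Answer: 899357/3 ≈ 2.9979e+5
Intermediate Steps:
Q(l, A) = -4 (Q(l, A) = 2 - 1*6 = 2 - 6 = -4)
j(K, N) = -6580 - 940*K/3 (j(K, N) = 4*((-231 - 4)*(K + 21))/3 = 4*(-235*(21 + K))/3 = 4*(-4935 - 235*K)/3 = -6580 - 940*K/3)
315139 + j(28, (14 - 13)*(-2 - 6)) = 315139 + (-6580 - 940/3*28) = 315139 + (-6580 - 26320/3) = 315139 - 46060/3 = 899357/3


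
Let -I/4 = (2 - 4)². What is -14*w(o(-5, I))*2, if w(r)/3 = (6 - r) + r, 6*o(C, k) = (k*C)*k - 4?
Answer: -504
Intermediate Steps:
I = -16 (I = -4*(2 - 4)² = -4*(-2)² = -4*4 = -16)
o(C, k) = -⅔ + C*k²/6 (o(C, k) = ((k*C)*k - 4)/6 = ((C*k)*k - 4)/6 = (C*k² - 4)/6 = (-4 + C*k²)/6 = -⅔ + C*k²/6)
w(r) = 18 (w(r) = 3*((6 - r) + r) = 3*6 = 18)
-14*w(o(-5, I))*2 = -14*18*2 = -252*2 = -504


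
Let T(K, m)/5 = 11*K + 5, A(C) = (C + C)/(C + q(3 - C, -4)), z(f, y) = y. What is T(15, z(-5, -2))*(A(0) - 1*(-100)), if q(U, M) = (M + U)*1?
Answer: 85000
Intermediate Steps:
q(U, M) = M + U
A(C) = -2*C (A(C) = (C + C)/(C + (-4 + (3 - C))) = (2*C)/(C + (-1 - C)) = (2*C)/(-1) = (2*C)*(-1) = -2*C)
T(K, m) = 25 + 55*K (T(K, m) = 5*(11*K + 5) = 5*(5 + 11*K) = 25 + 55*K)
T(15, z(-5, -2))*(A(0) - 1*(-100)) = (25 + 55*15)*(-2*0 - 1*(-100)) = (25 + 825)*(0 + 100) = 850*100 = 85000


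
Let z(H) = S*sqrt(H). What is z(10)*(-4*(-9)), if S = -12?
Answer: -432*sqrt(10) ≈ -1366.1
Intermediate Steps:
z(H) = -12*sqrt(H)
z(10)*(-4*(-9)) = (-12*sqrt(10))*(-4*(-9)) = -12*sqrt(10)*36 = -432*sqrt(10)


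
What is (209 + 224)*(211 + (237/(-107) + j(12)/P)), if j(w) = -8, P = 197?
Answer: 1905253692/21079 ≈ 90386.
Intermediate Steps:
(209 + 224)*(211 + (237/(-107) + j(12)/P)) = (209 + 224)*(211 + (237/(-107) - 8/197)) = 433*(211 + (237*(-1/107) - 8*1/197)) = 433*(211 + (-237/107 - 8/197)) = 433*(211 - 47545/21079) = 433*(4400124/21079) = 1905253692/21079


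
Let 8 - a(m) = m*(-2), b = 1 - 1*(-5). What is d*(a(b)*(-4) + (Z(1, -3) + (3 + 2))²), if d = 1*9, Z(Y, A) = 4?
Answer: 9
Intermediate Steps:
b = 6 (b = 1 + 5 = 6)
a(m) = 8 + 2*m (a(m) = 8 - m*(-2) = 8 - (-2)*m = 8 + 2*m)
d = 9
d*(a(b)*(-4) + (Z(1, -3) + (3 + 2))²) = 9*((8 + 2*6)*(-4) + (4 + (3 + 2))²) = 9*((8 + 12)*(-4) + (4 + 5)²) = 9*(20*(-4) + 9²) = 9*(-80 + 81) = 9*1 = 9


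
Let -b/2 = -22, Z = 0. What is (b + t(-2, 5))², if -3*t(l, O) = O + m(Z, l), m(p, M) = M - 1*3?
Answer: 1936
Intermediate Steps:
m(p, M) = -3 + M (m(p, M) = M - 3 = -3 + M)
b = 44 (b = -2*(-22) = 44)
t(l, O) = 1 - O/3 - l/3 (t(l, O) = -(O + (-3 + l))/3 = -(-3 + O + l)/3 = 1 - O/3 - l/3)
(b + t(-2, 5))² = (44 + (1 - ⅓*5 - ⅓*(-2)))² = (44 + (1 - 5/3 + ⅔))² = (44 + 0)² = 44² = 1936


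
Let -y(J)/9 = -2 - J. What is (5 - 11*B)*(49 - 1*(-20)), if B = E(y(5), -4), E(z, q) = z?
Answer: -47472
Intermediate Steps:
y(J) = 18 + 9*J (y(J) = -9*(-2 - J) = 18 + 9*J)
B = 63 (B = 18 + 9*5 = 18 + 45 = 63)
(5 - 11*B)*(49 - 1*(-20)) = (5 - 11*63)*(49 - 1*(-20)) = (5 - 693)*(49 + 20) = -688*69 = -47472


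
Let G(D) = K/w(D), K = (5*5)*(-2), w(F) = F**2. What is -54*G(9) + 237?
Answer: 811/3 ≈ 270.33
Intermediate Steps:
K = -50 (K = 25*(-2) = -50)
G(D) = -50/D**2
-54*G(9) + 237 = -(-2700)/9**2 + 237 = -(-2700)/81 + 237 = -54*(-50/81) + 237 = 100/3 + 237 = 811/3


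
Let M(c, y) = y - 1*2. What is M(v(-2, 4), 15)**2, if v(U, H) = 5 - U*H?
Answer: 169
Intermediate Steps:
v(U, H) = 5 - H*U
M(c, y) = -2 + y (M(c, y) = y - 2 = -2 + y)
M(v(-2, 4), 15)**2 = (-2 + 15)**2 = 13**2 = 169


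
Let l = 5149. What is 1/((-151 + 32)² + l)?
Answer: 1/19310 ≈ 5.1787e-5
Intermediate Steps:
1/((-151 + 32)² + l) = 1/((-151 + 32)² + 5149) = 1/((-119)² + 5149) = 1/(14161 + 5149) = 1/19310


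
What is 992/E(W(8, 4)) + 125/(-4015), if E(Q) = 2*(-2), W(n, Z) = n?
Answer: -199169/803 ≈ -248.03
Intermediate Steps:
E(Q) = -4
992/E(W(8, 4)) + 125/(-4015) = 992/(-4) + 125/(-4015) = 992*(-¼) + 125*(-1/4015) = -248 - 25/803 = -199169/803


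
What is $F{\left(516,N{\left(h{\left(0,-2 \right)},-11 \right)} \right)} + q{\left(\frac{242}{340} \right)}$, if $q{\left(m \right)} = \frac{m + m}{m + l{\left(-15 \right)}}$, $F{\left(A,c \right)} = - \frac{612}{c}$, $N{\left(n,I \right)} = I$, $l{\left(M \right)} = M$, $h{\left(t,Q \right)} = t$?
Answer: $\frac{1483886}{26719} \approx 55.537$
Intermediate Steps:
$q{\left(m \right)} = \frac{2 m}{-15 + m}$ ($q{\left(m \right)} = \frac{m + m}{m - 15} = \frac{2 m}{-15 + m}$)
$F{\left(516,N{\left(h{\left(0,-2 \right)},-11 \right)} \right)} + q{\left(\frac{242}{340} \right)} = - \frac{612}{-11} + \frac{2 \cdot \frac{242}{340}}{-15 + \frac{242}{340}} = \left(-612\right) \left(- \frac{1}{11}\right) + \frac{2 \cdot 242 \cdot \frac{1}{340}}{-15 + 242 \cdot \frac{1}{340}} = \frac{612}{11} + 2 \cdot \frac{121}{170} \frac{1}{-15 + \frac{121}{170}} = \frac{612}{11} + 2 \cdot \frac{121}{170} \frac{1}{- \frac{2429}{170}} = \frac{612}{11} + 2 \cdot \frac{121}{170} \left(- \frac{170}{2429}\right) = \frac{612}{11} - \frac{242}{2429} = \frac{1483886}{26719}$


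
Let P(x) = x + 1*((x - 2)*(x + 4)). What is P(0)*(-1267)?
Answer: 10136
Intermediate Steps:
P(x) = x + (-2 + x)*(4 + x) (P(x) = x + 1*((-2 + x)*(4 + x)) = x + (-2 + x)*(4 + x))
P(0)*(-1267) = (-8 + 0² + 3*0)*(-1267) = (-8 + 0 + 0)*(-1267) = -8*(-1267) = 10136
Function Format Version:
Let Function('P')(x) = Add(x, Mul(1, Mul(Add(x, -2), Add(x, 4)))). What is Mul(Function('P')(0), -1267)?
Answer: 10136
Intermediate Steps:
Function('P')(x) = Add(x, Mul(Add(-2, x), Add(4, x))) (Function('P')(x) = Add(x, Mul(1, Mul(Add(-2, x), Add(4, x)))) = Add(x, Mul(Add(-2, x), Add(4, x))))
Mul(Function('P')(0), -1267) = Mul(Add(-8, Pow(0, 2), Mul(3, 0)), -1267) = Mul(Add(-8, 0, 0), -1267) = Mul(-8, -1267) = 10136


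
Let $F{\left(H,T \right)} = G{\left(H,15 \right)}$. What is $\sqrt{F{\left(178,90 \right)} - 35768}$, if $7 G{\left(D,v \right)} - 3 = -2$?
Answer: $\frac{5 i \sqrt{70105}}{7} \approx 189.12 i$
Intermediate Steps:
$G{\left(D,v \right)} = \frac{1}{7}$ ($G{\left(D,v \right)} = \frac{3}{7} + \frac{1}{7} \left(-2\right) = \frac{3}{7} - \frac{2}{7} = \frac{1}{7}$)
$F{\left(H,T \right)} = \frac{1}{7}$
$\sqrt{F{\left(178,90 \right)} - 35768} = \sqrt{\frac{1}{7} - 35768} = \sqrt{- \frac{250375}{7}} = \frac{5 i \sqrt{70105}}{7}$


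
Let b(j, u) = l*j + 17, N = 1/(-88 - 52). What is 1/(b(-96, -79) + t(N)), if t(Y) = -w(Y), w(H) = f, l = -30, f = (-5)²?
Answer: 1/2872 ≈ 0.00034819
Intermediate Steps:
f = 25
N = -1/140 (N = 1/(-140) = -1/140 ≈ -0.0071429)
w(H) = 25
t(Y) = -25 (t(Y) = -1*25 = -25)
b(j, u) = 17 - 30*j (b(j, u) = -30*j + 17 = 17 - 30*j)
1/(b(-96, -79) + t(N)) = 1/((17 - 30*(-96)) - 25) = 1/((17 + 2880) - 25) = 1/(2897 - 25) = 1/2872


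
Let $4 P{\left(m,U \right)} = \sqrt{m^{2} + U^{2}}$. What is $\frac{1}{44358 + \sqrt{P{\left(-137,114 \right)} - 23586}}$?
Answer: $\frac{1}{44358 + i \sqrt{23586 - \frac{\sqrt{31765}}{4}}} \approx 2.2544 \cdot 10^{-5} - 7.798 \cdot 10^{-8} i$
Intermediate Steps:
$P{\left(m,U \right)} = \frac{\sqrt{U^{2} + m^{2}}}{4}$ ($P{\left(m,U \right)} = \frac{\sqrt{m^{2} + U^{2}}}{4} = \frac{\sqrt{U^{2} + m^{2}}}{4}$)
$\frac{1}{44358 + \sqrt{P{\left(-137,114 \right)} - 23586}} = \frac{1}{44358 + \sqrt{\frac{\sqrt{114^{2} + \left(-137\right)^{2}}}{4} - 23586}} = \frac{1}{44358 + \sqrt{\frac{\sqrt{12996 + 18769}}{4} - 23586}} = \frac{1}{44358 + \sqrt{\frac{\sqrt{31765}}{4} - 23586}} = \frac{1}{44358 + \sqrt{-23586 + \frac{\sqrt{31765}}{4}}}$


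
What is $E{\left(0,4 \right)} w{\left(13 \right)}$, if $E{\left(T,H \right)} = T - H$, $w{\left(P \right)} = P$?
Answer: $-52$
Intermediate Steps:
$E{\left(0,4 \right)} w{\left(13 \right)} = \left(0 - 4\right) 13 = \left(-4\right) 13 = -52$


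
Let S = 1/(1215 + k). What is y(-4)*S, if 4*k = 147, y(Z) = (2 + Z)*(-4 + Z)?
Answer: 64/5007 ≈ 0.012782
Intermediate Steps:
y(Z) = (-4 + Z)*(2 + Z)
k = 147/4 (k = (¼)*147 = 147/4 ≈ 36.750)
S = 4/5007 (S = 1/(1215 + 147/4) = 1/(5007/4) = 4/5007 ≈ 0.00079888)
y(-4)*S = (-8 + (-4)² - 2*(-4))*(4/5007) = (-8 + 16 + 8)*(4/5007) = 16*(4/5007) = 64/5007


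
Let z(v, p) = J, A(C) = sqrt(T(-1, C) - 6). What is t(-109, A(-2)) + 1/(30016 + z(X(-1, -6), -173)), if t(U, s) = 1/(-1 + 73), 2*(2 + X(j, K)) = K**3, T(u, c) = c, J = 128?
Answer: 1259/90432 ≈ 0.013922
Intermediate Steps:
X(j, K) = -2 + K**3/2
A(C) = sqrt(-6 + C) (A(C) = sqrt(C - 6) = sqrt(-6 + C))
z(v, p) = 128
t(U, s) = 1/72
t(-109, A(-2)) + 1/(30016 + z(X(-1, -6), -173)) = 1/72 + 1/(30016 + 128) = 1/72 + 1/30144 = 1259/90432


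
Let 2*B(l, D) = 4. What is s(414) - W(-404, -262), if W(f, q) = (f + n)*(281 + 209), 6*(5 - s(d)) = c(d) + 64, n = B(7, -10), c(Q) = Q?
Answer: 590716/3 ≈ 1.9691e+5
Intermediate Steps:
B(l, D) = 2 (B(l, D) = (1/2)*4 = 2)
n = 2
s(d) = -17/3 - d/6 (s(d) = 5 - (d + 64)/6 = 5 - (64 + d)/6 = 5 + (-32/3 - d/6) = -17/3 - d/6)
W(f, q) = 980 + 490*f (W(f, q) = (f + 2)*(281 + 209) = (2 + f)*490 = 980 + 490*f)
s(414) - W(-404, -262) = (-17/3 - 1/6*414) - (980 + 490*(-404)) = (-17/3 - 69) - (980 - 197960) = -224/3 - 1*(-196980) = -224/3 + 196980 = 590716/3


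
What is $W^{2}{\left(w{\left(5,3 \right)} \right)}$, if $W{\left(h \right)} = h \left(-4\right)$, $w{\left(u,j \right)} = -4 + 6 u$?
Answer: $10816$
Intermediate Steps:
$W{\left(h \right)} = - 4 h$
$W^{2}{\left(w{\left(5,3 \right)} \right)} = \left(- 4 \left(-4 + 6 \cdot 5\right)\right)^{2} = \left(- 4 \left(-4 + 30\right)\right)^{2} = \left(\left(-4\right) 26\right)^{2} = \left(-104\right)^{2} = 10816$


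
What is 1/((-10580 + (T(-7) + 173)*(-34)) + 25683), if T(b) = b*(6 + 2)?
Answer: 1/11125 ≈ 8.9888e-5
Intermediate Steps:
T(b) = 8*b (T(b) = b*8 = 8*b)
1/((-10580 + (T(-7) + 173)*(-34)) + 25683) = 1/((-10580 + (8*(-7) + 173)*(-34)) + 25683) = 1/((-10580 + (-56 + 173)*(-34)) + 25683) = 1/((-10580 + 117*(-34)) + 25683) = 1/((-10580 - 3978) + 25683) = 1/(-14558 + 25683) = 1/11125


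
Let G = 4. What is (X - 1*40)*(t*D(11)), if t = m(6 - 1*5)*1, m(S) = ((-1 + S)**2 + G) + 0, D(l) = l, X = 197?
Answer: 6908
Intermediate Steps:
m(S) = 4 + (-1 + S)**2 (m(S) = ((-1 + S)**2 + 4) + 0 = (4 + (-1 + S)**2) + 0 = 4 + (-1 + S)**2)
t = 4 (t = (4 + (-1 + (6 - 1*5))**2)*1 = (4 + (-1 + (6 - 5))**2)*1 = (4 + (-1 + 1)**2)*1 = (4 + 0**2)*1 = (4 + 0)*1 = 4*1 = 4)
(X - 1*40)*(t*D(11)) = (197 - 1*40)*(4*11) = (197 - 40)*44 = 157*44 = 6908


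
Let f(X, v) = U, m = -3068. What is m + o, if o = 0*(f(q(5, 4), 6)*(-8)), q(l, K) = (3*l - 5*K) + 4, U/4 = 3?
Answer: -3068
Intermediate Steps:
U = 12 (U = 4*3 = 12)
q(l, K) = 4 - 5*K + 3*l (q(l, K) = (-5*K + 3*l) + 4 = 4 - 5*K + 3*l)
f(X, v) = 12
o = 0 (o = 0*(12*(-8)) = 0*(-96) = 0)
m + o = -3068 + 0 = -3068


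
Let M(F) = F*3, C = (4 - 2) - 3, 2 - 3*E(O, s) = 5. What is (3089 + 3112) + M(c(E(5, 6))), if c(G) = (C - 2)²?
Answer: 6228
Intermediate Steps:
E(O, s) = -1 (E(O, s) = ⅔ - ⅓*5 = ⅔ - 5/3 = -1)
C = -1 (C = 2 - 3 = -1)
c(G) = 9 (c(G) = (-1 - 2)² = (-3)² = 9)
M(F) = 3*F
(3089 + 3112) + M(c(E(5, 6))) = (3089 + 3112) + 3*9 = 6201 + 27 = 6228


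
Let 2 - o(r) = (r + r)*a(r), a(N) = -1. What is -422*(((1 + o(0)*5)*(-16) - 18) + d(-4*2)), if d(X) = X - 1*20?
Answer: 93684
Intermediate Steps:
d(X) = -20 + X (d(X) = X - 20 = -20 + X)
o(r) = 2 + 2*r (o(r) = 2 - (r + r)*(-1) = 2 - 2*r*(-1) = 2 - (-2)*r = 2 + 2*r)
-422*(((1 + o(0)*5)*(-16) - 18) + d(-4*2)) = -422*(((1 + (2 + 2*0)*5)*(-16) - 18) + (-20 - 4*2)) = -422*(((1 + (2 + 0)*5)*(-16) - 18) + (-20 - 8)) = -422*(((1 + 2*5)*(-16) - 18) - 28) = -422*(((1 + 10)*(-16) - 18) - 28) = -422*((11*(-16) - 18) - 28) = -422*((-176 - 18) - 28) = -422*(-194 - 28) = -422*(-222) = 93684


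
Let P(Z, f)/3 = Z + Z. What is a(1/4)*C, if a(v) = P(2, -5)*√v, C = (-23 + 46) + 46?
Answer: 414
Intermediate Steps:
P(Z, f) = 6*Z (P(Z, f) = 3*(Z + Z) = 3*(2*Z) = 6*Z)
C = 69 (C = 23 + 46 = 69)
a(v) = 12*√v (a(v) = (6*2)*√v = 12*√v)
a(1/4)*C = (12*√(1/4))*69 = (12*√(¼))*69 = (12*(½))*69 = 6*69 = 414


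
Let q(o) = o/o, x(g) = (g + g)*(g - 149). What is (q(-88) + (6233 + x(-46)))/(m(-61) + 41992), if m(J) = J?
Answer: 2686/4659 ≈ 0.57652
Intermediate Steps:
x(g) = 2*g*(-149 + g) (x(g) = (2*g)*(-149 + g) = 2*g*(-149 + g))
q(o) = 1
(q(-88) + (6233 + x(-46)))/(m(-61) + 41992) = (1 + (6233 + 2*(-46)*(-149 - 46)))/(-61 + 41992) = (1 + (6233 + 2*(-46)*(-195)))/41931 = (1 + (6233 + 17940))*(1/41931) = (1 + 24173)*(1/41931) = 24174*(1/41931) = 2686/4659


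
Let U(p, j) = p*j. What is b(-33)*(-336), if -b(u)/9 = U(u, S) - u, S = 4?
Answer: -299376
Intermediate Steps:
U(p, j) = j*p
b(u) = -27*u (b(u) = -9*(4*u - u) = -27*u)
b(-33)*(-336) = -27*(-33)*(-336) = 891*(-336) = -299376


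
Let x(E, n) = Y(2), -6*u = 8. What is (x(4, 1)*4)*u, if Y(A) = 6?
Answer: -32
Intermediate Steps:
u = -4/3 (u = -⅙*8 = -4/3 ≈ -1.3333)
x(E, n) = 6
(x(4, 1)*4)*u = (6*4)*(-4/3) = 24*(-4/3) = -32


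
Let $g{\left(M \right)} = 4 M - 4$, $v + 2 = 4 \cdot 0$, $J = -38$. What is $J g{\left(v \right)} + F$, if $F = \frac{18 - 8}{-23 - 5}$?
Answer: $\frac{6379}{14} \approx 455.64$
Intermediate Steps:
$v = -2$ ($v = -2 + 4 \cdot 0 = -2 + 0 = -2$)
$g{\left(M \right)} = -4 + 4 M$
$F = - \frac{5}{14}$ ($F = \frac{10}{-28} = 10 \left(- \frac{1}{28}\right) = - \frac{5}{14} \approx -0.35714$)
$J g{\left(v \right)} + F = - 38 \left(-4 + 4 \left(-2\right)\right) - \frac{5}{14} = - 38 \left(-4 - 8\right) - \frac{5}{14} = \left(-38\right) \left(-12\right) - \frac{5}{14} = 456 - \frac{5}{14} = \frac{6379}{14}$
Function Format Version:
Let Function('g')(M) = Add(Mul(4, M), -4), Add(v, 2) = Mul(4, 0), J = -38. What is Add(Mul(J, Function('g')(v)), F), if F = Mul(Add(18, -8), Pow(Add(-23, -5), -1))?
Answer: Rational(6379, 14) ≈ 455.64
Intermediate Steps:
v = -2 (v = Add(-2, Mul(4, 0)) = Add(-2, 0) = -2)
Function('g')(M) = Add(-4, Mul(4, M))
F = Rational(-5, 14) (F = Mul(10, Pow(-28, -1)) = Mul(10, Rational(-1, 28)) = Rational(-5, 14) ≈ -0.35714)
Add(Mul(J, Function('g')(v)), F) = Add(Mul(-38, Add(-4, Mul(4, -2))), Rational(-5, 14)) = Add(Mul(-38, Add(-4, -8)), Rational(-5, 14)) = Add(Mul(-38, -12), Rational(-5, 14)) = Add(456, Rational(-5, 14)) = Rational(6379, 14)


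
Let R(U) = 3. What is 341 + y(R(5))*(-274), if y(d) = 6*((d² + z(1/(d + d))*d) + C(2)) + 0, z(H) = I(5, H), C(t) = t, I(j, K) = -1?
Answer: -12811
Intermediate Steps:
z(H) = -1
y(d) = 12 - 6*d + 6*d² (y(d) = 6*((d² - d) + 2) + 0 = 6*(2 + d² - d) + 0 = (12 - 6*d + 6*d²) + 0 = 12 - 6*d + 6*d²)
341 + y(R(5))*(-274) = 341 + (12 - 6*3 + 6*3²)*(-274) = 341 + (12 - 18 + 6*9)*(-274) = 341 + (12 - 18 + 54)*(-274) = 341 + 48*(-274) = 341 - 13152 = -12811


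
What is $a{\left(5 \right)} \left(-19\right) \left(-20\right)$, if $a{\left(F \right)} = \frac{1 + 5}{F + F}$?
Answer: $228$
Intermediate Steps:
$a{\left(F \right)} = \frac{3}{F}$ ($a{\left(F \right)} = \frac{6}{2 F} = 6 \frac{1}{2 F} = \frac{3}{F}$)
$a{\left(5 \right)} \left(-19\right) \left(-20\right) = \frac{3}{5} \left(-19\right) \left(-20\right) = \left(- \frac{57}{5}\right) \left(-20\right) = 228$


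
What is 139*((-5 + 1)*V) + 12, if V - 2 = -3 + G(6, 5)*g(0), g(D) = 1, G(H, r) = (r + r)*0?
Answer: 568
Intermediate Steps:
G(H, r) = 0 (G(H, r) = (2*r)*0 = 0)
V = -1 (V = 2 + (-3 + 0*1) = 2 + (-3 + 0) = 2 - 3 = -1)
139*((-5 + 1)*V) + 12 = 139*((-5 + 1)*(-1)) + 12 = 139*(-4*(-1)) + 12 = 139*4 + 12 = 556 + 12 = 568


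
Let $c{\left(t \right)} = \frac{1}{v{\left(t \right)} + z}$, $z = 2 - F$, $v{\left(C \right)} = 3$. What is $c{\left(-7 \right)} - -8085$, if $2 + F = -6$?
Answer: $\frac{105106}{13} \approx 8085.1$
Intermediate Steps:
$F = -8$ ($F = -2 - 6 = -8$)
$z = 10$ ($z = 2 - -8 = 2 + 8 = 10$)
$c{\left(t \right)} = \frac{1}{13}$ ($c{\left(t \right)} = \frac{1}{3 + 10} = \frac{1}{13}$)
$c{\left(-7 \right)} - -8085 = \frac{1}{13} - -8085 = \frac{1}{13} + 8085 = \frac{105106}{13}$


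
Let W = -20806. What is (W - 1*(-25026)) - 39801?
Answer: -35581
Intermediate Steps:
(W - 1*(-25026)) - 39801 = (-20806 - 1*(-25026)) - 39801 = (-20806 + 25026) - 39801 = 4220 - 39801 = -35581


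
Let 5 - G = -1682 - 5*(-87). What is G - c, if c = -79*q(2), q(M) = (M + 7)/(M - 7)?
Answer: 5549/5 ≈ 1109.8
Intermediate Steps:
q(M) = (7 + M)/(-7 + M)
c = 711/5 (c = -79*(7 + 2)/(-7 + 2) = -79*9/(-5) = -(-79)*9/5 = -79*(-9/5) = 711/5 ≈ 142.20)
G = 1252 (G = 5 - (-1682 - 5*(-87)) = 5 - (-1682 + 435) = 5 - 1*(-1247) = 5 + 1247 = 1252)
G - c = 1252 - 1*711/5 = 1252 - 711/5 = 5549/5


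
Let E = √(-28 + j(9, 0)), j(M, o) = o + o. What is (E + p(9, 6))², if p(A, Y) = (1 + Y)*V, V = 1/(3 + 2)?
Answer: -651/25 + 28*I*√7/5 ≈ -26.04 + 14.816*I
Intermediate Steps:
j(M, o) = 2*o
V = ⅕ (V = 1/5 = ⅕ ≈ 0.20000)
p(A, Y) = ⅕ + Y/5 (p(A, Y) = (1 + Y)*(⅕) = ⅕ + Y/5)
E = 2*I*√7 (E = √(-28 + 2*0) = √(-28 + 0) = √(-28) = 2*I*√7 ≈ 5.2915*I)
(E + p(9, 6))² = (2*I*√7 + (⅕ + (⅕)*6))² = (2*I*√7 + (⅕ + 6/5))² = (2*I*√7 + 7/5)² = (7/5 + 2*I*√7)²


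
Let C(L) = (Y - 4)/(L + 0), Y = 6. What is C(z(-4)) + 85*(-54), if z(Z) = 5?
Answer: -22948/5 ≈ -4589.6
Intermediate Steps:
C(L) = 2/L (C(L) = (6 - 4)/(L + 0) = 2/L)
C(z(-4)) + 85*(-54) = 2/5 + 85*(-54) = 2*(1/5) - 4590 = 2/5 - 4590 = -22948/5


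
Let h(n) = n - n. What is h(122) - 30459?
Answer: -30459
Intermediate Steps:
h(n) = 0
h(122) - 30459 = 0 - 30459 = -30459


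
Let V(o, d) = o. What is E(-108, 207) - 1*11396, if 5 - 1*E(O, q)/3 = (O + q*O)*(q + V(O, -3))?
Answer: 6660427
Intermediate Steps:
E(O, q) = 15 - 3*(O + q)*(O + O*q) (E(O, q) = 15 - 3*(O + q*O)*(q + O) = 15 - 3*(O + O*q)*(O + q) = 15 - 3*(O + q)*(O + O*q))
E(-108, 207) - 1*11396 = (15 - 3*(-108)² - 3*(-108)*207 - 3*(-108)*207² - 3*207*(-108)²) - 1*11396 = (15 - 3*11664 + 67068 - 3*(-108)*42849 - 3*207*11664) - 11396 = (15 - 34992 + 67068 + 13883076 - 7243344) - 11396 = 6671823 - 11396 = 6660427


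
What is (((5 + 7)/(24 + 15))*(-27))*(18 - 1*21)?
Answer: 324/13 ≈ 24.923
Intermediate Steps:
(((5 + 7)/(24 + 15))*(-27))*(18 - 1*21) = ((12/39)*(-27))*(18 - 21) = ((12*(1/39))*(-27))*(-3) = ((4/13)*(-27))*(-3) = -108/13*(-3) = 324/13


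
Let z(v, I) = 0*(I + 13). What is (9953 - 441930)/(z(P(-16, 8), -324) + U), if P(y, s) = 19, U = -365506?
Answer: 431977/365506 ≈ 1.1819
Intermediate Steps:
z(v, I) = 0 (z(v, I) = 0*(13 + I) = 0)
(9953 - 441930)/(z(P(-16, 8), -324) + U) = (9953 - 441930)/(0 - 365506) = -431977/(-365506) = -431977*(-1/365506) = 431977/365506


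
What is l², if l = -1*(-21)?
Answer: 441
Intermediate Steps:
l = 21
l² = 21² = 441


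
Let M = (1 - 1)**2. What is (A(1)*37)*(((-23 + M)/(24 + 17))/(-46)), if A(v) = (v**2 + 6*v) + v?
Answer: 148/41 ≈ 3.6098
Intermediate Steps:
A(v) = v**2 + 7*v
M = 0 (M = 0**2 = 0)
(A(1)*37)*(((-23 + M)/(24 + 17))/(-46)) = ((1*(7 + 1))*37)*(((-23 + 0)/(24 + 17))/(-46)) = ((1*8)*37)*(-23/41*(-1/46)) = (8*37)*(-23*1/41*(-1/46)) = 296*(-23/41*(-1/46)) = 296*(1/82) = 148/41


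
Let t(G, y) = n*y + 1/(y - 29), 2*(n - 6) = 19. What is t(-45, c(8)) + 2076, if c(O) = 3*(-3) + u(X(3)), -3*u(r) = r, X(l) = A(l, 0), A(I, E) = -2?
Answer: 654127/336 ≈ 1946.8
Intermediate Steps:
X(l) = -2
n = 31/2 (n = 6 + (½)*19 = 6 + 19/2 = 31/2 ≈ 15.500)
u(r) = -r/3
c(O) = -25/3 (c(O) = 3*(-3) - ⅓*(-2) = -9 + ⅔ = -25/3)
t(G, y) = 1/(-29 + y) + 31*y/2 (t(G, y) = 31*y/2 + 1/(y - 29) = 31*y/2 + 1/(-29 + y) = 1/(-29 + y) + 31*y/2)
t(-45, c(8)) + 2076 = (2 - 899*(-25/3) + 31*(-25/3)²)/(2*(-29 - 25/3)) + 2076 = (2 + 22475/3 + 31*(625/9))/(2*(-112/3)) + 2076 = (½)*(-3/112)*(2 + 22475/3 + 19375/9) + 2076 = (½)*(-3/112)*(86818/9) + 2076 = -43409/336 + 2076 = 654127/336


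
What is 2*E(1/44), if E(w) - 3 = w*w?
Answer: 5809/968 ≈ 6.0010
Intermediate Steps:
E(w) = 3 + w**2 (E(w) = 3 + w*w = 3 + w**2)
2*E(1/44) = 2*(3 + (1/44)**2) = 2*(3 + 1/1936) = 2*(5809/1936) = 5809/968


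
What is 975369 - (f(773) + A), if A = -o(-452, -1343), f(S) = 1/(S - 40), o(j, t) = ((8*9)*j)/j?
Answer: 714998252/733 ≈ 9.7544e+5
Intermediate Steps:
o(j, t) = 72 (o(j, t) = (72*j)/j = 72)
f(S) = 1/(-40 + S)
A = -72 (A = -1*72 = -72)
975369 - (f(773) + A) = 975369 - (1/(-40 + 773) - 72) = 975369 - (1/733 - 72) = 975369 - 1*(-52775/733) = 975369 + 52775/733 = 714998252/733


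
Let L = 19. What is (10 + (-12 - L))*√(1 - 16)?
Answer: -21*I*√15 ≈ -81.333*I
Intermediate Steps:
(10 + (-12 - L))*√(1 - 16) = (10 + (-12 - 1*19))*√(1 - 16) = (10 + (-12 - 19))*√(-15) = (10 - 31)*(I*√15) = -21*I*√15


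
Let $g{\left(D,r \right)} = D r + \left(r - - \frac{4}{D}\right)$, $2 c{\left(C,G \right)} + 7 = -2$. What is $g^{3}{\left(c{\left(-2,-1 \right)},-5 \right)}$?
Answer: $\frac{26730899}{5832} \approx 4583.5$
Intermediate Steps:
$c{\left(C,G \right)} = - \frac{9}{2}$ ($c{\left(C,G \right)} = - \frac{7}{2} + \frac{1}{2} \left(-2\right) = - \frac{7}{2} - 1 = - \frac{9}{2}$)
$g{\left(D,r \right)} = r + \frac{4}{D} + D r$ ($g{\left(D,r \right)} = D r + \left(r + \frac{4}{D}\right) = r + \frac{4}{D} + D r$)
$g^{3}{\left(c{\left(-2,-1 \right)},-5 \right)} = \left(-5 + \frac{4}{- \frac{9}{2}} - - \frac{45}{2}\right)^{3} = \left(-5 + 4 \left(- \frac{2}{9}\right) + \frac{45}{2}\right)^{3} = \left(-5 - \frac{8}{9} + \frac{45}{2}\right)^{3} = \left(\frac{299}{18}\right)^{3} = \frac{26730899}{5832}$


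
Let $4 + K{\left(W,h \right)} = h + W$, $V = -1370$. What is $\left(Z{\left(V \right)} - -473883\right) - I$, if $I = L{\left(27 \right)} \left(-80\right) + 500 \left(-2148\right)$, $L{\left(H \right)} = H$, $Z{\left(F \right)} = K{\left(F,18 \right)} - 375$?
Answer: $1548312$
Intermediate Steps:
$K{\left(W,h \right)} = -4 + W + h$ ($K{\left(W,h \right)} = -4 + \left(h + W\right) = -4 + \left(W + h\right) = -4 + W + h$)
$Z{\left(F \right)} = -361 + F$ ($Z{\left(F \right)} = \left(-4 + F + 18\right) - 375 = \left(14 + F\right) - 375 = -361 + F$)
$I = -1076160$ ($I = 27 \left(-80\right) + 500 \left(-2148\right) = -2160 - 1074000 = -1076160$)
$\left(Z{\left(V \right)} - -473883\right) - I = \left(\left(-361 - 1370\right) - -473883\right) - -1076160 = \left(-1731 + 473883\right) + 1076160 = 472152 + 1076160 = 1548312$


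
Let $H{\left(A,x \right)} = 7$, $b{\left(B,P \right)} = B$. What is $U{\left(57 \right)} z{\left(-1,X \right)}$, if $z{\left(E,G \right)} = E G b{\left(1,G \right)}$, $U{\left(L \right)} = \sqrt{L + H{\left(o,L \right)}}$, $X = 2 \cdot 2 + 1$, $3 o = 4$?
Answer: $-40$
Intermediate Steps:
$o = \frac{4}{3}$ ($o = \frac{1}{3} \cdot 4 = \frac{4}{3} \approx 1.3333$)
$X = 5$ ($X = 4 + 1 = 5$)
$U{\left(L \right)} = \sqrt{7 + L}$ ($U{\left(L \right)} = \sqrt{L + 7} = \sqrt{7 + L}$)
$z{\left(E,G \right)} = E G$ ($z{\left(E,G \right)} = E G 1 = E G$)
$U{\left(57 \right)} z{\left(-1,X \right)} = \sqrt{7 + 57} \left(\left(-1\right) 5\right) = \sqrt{64} \left(-5\right) = 8 \left(-5\right) = -40$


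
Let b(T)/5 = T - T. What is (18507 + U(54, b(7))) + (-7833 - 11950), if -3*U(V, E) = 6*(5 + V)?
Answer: -1394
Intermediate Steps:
b(T) = 0 (b(T) = 5*(T - T) = 5*0 = 0)
U(V, E) = -10 - 2*V (U(V, E) = -2*(5 + V) = -(30 + 6*V)/3 = -10 - 2*V)
(18507 + U(54, b(7))) + (-7833 - 11950) = (18507 + (-10 - 2*54)) + (-7833 - 11950) = (18507 + (-10 - 108)) - 19783 = (18507 - 118) - 19783 = 18389 - 19783 = -1394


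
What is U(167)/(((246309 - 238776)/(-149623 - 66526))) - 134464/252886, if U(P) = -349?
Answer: 9537847815787/952495119 ≈ 10014.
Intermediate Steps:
U(167)/(((246309 - 238776)/(-149623 - 66526))) - 134464/252886 = -349*(-149623 - 66526)/(246309 - 238776) - 134464/252886 = -349/(7533/(-216149)) - 134464*1/252886 = -349/(7533*(-1/216149)) - 67232/126443 = -349/(-7533/216149) - 67232/126443 = -349*(-216149/7533) - 67232/126443 = 75436001/7533 - 67232/126443 = 9537847815787/952495119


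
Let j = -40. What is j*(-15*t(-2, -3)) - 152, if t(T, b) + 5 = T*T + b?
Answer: -2552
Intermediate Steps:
t(T, b) = -5 + b + T**2 (t(T, b) = -5 + (T*T + b) = -5 + (T**2 + b) = -5 + (b + T**2) = -5 + b + T**2)
j*(-15*t(-2, -3)) - 152 = -(-600)*(-5 - 3 + (-2)**2) - 152 = -(-600)*(-5 - 3 + 4) - 152 = -(-600)*(-4) - 152 = -40*60 - 152 = -2400 - 152 = -2552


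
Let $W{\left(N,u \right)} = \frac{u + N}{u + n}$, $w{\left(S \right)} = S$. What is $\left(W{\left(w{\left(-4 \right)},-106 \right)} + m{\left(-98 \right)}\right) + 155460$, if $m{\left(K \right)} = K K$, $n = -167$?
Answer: $\frac{45062582}{273} \approx 1.6506 \cdot 10^{5}$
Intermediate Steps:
$m{\left(K \right)} = K^{2}$
$W{\left(N,u \right)} = \frac{N + u}{-167 + u}$ ($W{\left(N,u \right)} = \frac{u + N}{u - 167} = \frac{N + u}{-167 + u}$)
$\left(W{\left(w{\left(-4 \right)},-106 \right)} + m{\left(-98 \right)}\right) + 155460 = \left(\frac{-4 - 106}{-167 - 106} + \left(-98\right)^{2}\right) + 155460 = \left(\frac{1}{-273} \left(-110\right) + 9604\right) + 155460 = \left(\left(- \frac{1}{273}\right) \left(-110\right) + 9604\right) + 155460 = \left(\frac{110}{273} + 9604\right) + 155460 = \frac{2622002}{273} + 155460 = \frac{45062582}{273}$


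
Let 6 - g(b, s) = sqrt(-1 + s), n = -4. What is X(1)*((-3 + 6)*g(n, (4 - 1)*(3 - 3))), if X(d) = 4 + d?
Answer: 90 - 15*I ≈ 90.0 - 15.0*I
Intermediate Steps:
g(b, s) = 6 - sqrt(-1 + s)
X(1)*((-3 + 6)*g(n, (4 - 1)*(3 - 3))) = (4 + 1)*((-3 + 6)*(6 - sqrt(-1 + (4 - 1)*(3 - 3)))) = 5*(3*(6 - sqrt(-1 + 3*0))) = 5*(3*(6 - sqrt(-1 + 0))) = 5*(3*(6 - sqrt(-1))) = 5*(3*(6 - I)) = 5*(18 - 3*I) = 90 - 15*I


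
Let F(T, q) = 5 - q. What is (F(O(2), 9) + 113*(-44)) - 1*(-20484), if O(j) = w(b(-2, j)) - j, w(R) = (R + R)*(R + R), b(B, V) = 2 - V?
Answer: 15508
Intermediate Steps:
w(R) = 4*R**2 (w(R) = (2*R)*(2*R) = 4*R**2)
O(j) = -j + 4*(2 - j)**2 (O(j) = 4*(2 - j)**2 - j = -j + 4*(2 - j)**2)
(F(O(2), 9) + 113*(-44)) - 1*(-20484) = ((5 - 1*9) + 113*(-44)) - 1*(-20484) = ((5 - 9) - 4972) + 20484 = (-4 - 4972) + 20484 = -4976 + 20484 = 15508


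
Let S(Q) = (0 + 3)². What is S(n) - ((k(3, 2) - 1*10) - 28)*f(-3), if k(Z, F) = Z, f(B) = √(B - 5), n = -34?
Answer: 9 + 70*I*√2 ≈ 9.0 + 98.995*I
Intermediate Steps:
f(B) = √(-5 + B)
S(Q) = 9 (S(Q) = 3² = 9)
S(n) - ((k(3, 2) - 1*10) - 28)*f(-3) = 9 - ((3 - 1*10) - 28)*√(-5 - 3) = 9 - ((3 - 10) - 28)*√(-8) = 9 - (-7 - 28)*2*I*√2 = 9 - (-35)*2*I*√2 = 9 - (-70)*I*√2 = 9 + 70*I*√2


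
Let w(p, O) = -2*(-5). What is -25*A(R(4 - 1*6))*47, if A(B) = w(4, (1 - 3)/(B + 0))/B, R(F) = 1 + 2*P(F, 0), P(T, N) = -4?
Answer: 11750/7 ≈ 1678.6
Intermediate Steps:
w(p, O) = 10
R(F) = -7 (R(F) = 1 + 2*(-4) = 1 - 8 = -7)
A(B) = 10/B
-25*A(R(4 - 1*6))*47 = -250/(-7)*47 = -250*(-1)/7*47 = -25*(-10/7)*47 = (250/7)*47 = 11750/7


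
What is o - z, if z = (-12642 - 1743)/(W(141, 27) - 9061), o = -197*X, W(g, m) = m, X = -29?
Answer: 51596857/9034 ≈ 5711.4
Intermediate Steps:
o = 5713 (o = -197*(-29) = 5713)
z = 14385/9034 (z = (-12642 - 1743)/(27 - 9061) = -14385/(-9034) = -14385*(-1/9034) = 14385/9034 ≈ 1.5923)
o - z = 5713 - 1*14385/9034 = 5713 - 14385/9034 = 51596857/9034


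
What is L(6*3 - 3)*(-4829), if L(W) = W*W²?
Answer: -16297875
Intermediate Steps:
L(W) = W³
L(6*3 - 3)*(-4829) = (6*3 - 3)³*(-4829) = (18 - 3)³*(-4829) = 15³*(-4829) = 3375*(-4829) = -16297875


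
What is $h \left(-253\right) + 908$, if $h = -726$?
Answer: $184586$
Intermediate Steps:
$h \left(-253\right) + 908 = \left(-726\right) \left(-253\right) + 908 = 183678 + 908 = 184586$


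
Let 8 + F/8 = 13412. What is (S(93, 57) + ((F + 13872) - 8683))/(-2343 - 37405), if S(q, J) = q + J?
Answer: -112571/39748 ≈ -2.8321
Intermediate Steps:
F = 107232 (F = -64 + 8*13412 = -64 + 107296 = 107232)
S(q, J) = J + q
(S(93, 57) + ((F + 13872) - 8683))/(-2343 - 37405) = ((57 + 93) + ((107232 + 13872) - 8683))/(-2343 - 37405) = (150 + (121104 - 8683))/(-39748) = (150 + 112421)*(-1/39748) = 112571*(-1/39748) = -112571/39748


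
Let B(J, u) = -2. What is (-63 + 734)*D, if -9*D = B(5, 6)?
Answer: 1342/9 ≈ 149.11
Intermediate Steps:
D = 2/9 (D = -1/9*(-2) = 2/9 ≈ 0.22222)
(-63 + 734)*D = (-63 + 734)*(2/9) = 671*(2/9) = 1342/9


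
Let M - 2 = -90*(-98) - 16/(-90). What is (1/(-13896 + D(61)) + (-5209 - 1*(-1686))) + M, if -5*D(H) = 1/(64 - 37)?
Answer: 447347281868/84418245 ≈ 5299.2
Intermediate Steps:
D(H) = -1/135 (D(H) = -1/(5*(64 - 37)) = -1/5/27 = -1/5*1/27 = -1/135)
M = 396998/45 (M = 2 + (-90*(-98) - 16/(-90)) = 2 + (8820 - 16*(-1/90)) = 2 + (8820 + 8/45) = 2 + 396908/45 = 396998/45 ≈ 8822.2)
(1/(-13896 + D(61)) + (-5209 - 1*(-1686))) + M = (1/(-13896 - 1/135) + (-5209 - 1*(-1686))) + 396998/45 = (1/(-1875961/135) + (-5209 + 1686)) + 396998/45 = (-135/1875961 - 3523) + 396998/45 = -6609010738/1875961 + 396998/45 = 447347281868/84418245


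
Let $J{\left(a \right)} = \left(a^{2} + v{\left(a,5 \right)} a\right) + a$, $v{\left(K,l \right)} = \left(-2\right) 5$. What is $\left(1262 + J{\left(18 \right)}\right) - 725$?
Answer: $699$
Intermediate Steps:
$v{\left(K,l \right)} = -10$
$J{\left(a \right)} = a^{2} - 9 a$ ($J{\left(a \right)} = \left(a^{2} - 10 a\right) + a = a^{2} - 9 a$)
$\left(1262 + J{\left(18 \right)}\right) - 725 = \left(1262 + 18 \left(-9 + 18\right)\right) - 725 = \left(1262 + 18 \cdot 9\right) - 725 = \left(1262 + 162\right) - 725 = 1424 - 725 = 699$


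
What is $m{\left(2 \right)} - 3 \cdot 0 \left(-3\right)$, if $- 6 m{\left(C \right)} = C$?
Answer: $- \frac{1}{3} \approx -0.33333$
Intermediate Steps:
$m{\left(C \right)} = - \frac{C}{6}$
$m{\left(2 \right)} - 3 \cdot 0 \left(-3\right) = \left(- \frac{1}{6}\right) 2 - 3 \cdot 0 \left(-3\right) = - \frac{1}{3} - 0 = - \frac{1}{3} + 0 = - \frac{1}{3}$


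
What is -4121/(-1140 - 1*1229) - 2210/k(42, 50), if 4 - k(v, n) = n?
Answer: 117936/2369 ≈ 49.783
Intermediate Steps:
k(v, n) = 4 - n
-4121/(-1140 - 1*1229) - 2210/k(42, 50) = -4121/(-1140 - 1*1229) - 2210/(4 - 1*50) = -4121/(-1140 - 1229) - 2210/(4 - 50) = -4121/(-2369) - 2210/(-46) = -4121*(-1/2369) - 2210*(-1/46) = 4121/2369 + 1105/23 = 117936/2369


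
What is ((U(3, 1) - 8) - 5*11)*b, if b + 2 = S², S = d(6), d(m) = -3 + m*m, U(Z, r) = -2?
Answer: -70655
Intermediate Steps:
d(m) = -3 + m²
S = 33 (S = -3 + 6² = -3 + 36 = 33)
b = 1087 (b = -2 + 33² = -2 + 1089 = 1087)
((U(3, 1) - 8) - 5*11)*b = ((-2 - 8) - 5*11)*1087 = (-10 - 55)*1087 = -65*1087 = -70655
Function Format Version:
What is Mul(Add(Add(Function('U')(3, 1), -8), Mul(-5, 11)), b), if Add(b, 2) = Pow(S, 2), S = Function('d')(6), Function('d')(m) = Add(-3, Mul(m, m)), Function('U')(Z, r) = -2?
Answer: -70655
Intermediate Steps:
Function('d')(m) = Add(-3, Pow(m, 2))
S = 33 (S = Add(-3, Pow(6, 2)) = Add(-3, 36) = 33)
b = 1087 (b = Add(-2, Pow(33, 2)) = Add(-2, 1089) = 1087)
Mul(Add(Add(Function('U')(3, 1), -8), Mul(-5, 11)), b) = Mul(Add(Add(-2, -8), Mul(-5, 11)), 1087) = Mul(Add(-10, -55), 1087) = Mul(-65, 1087) = -70655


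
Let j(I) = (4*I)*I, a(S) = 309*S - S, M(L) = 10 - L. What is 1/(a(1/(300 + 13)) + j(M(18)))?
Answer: 313/80436 ≈ 0.0038913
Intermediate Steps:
a(S) = 308*S
j(I) = 4*I²
1/(a(1/(300 + 13)) + j(M(18))) = 1/(308/(300 + 13) + 4*(10 - 1*18)²) = 1/(308/313 + 4*(10 - 18)²) = 1/(308*(1/313) + 4*(-8)²) = 1/(308/313 + 4*64) = 1/(308/313 + 256) = 1/(80436/313) = 313/80436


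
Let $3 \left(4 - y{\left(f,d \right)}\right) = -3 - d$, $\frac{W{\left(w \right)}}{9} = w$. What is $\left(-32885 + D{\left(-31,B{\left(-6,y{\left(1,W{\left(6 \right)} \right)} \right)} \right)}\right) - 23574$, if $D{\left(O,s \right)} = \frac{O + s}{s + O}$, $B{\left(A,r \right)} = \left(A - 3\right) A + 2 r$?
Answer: $-56458$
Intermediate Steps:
$W{\left(w \right)} = 9 w$
$y{\left(f,d \right)} = 5 + \frac{d}{3}$ ($y{\left(f,d \right)} = 4 - \frac{-3 - d}{3} = 4 + \left(1 + \frac{d}{3}\right) = 5 + \frac{d}{3}$)
$B{\left(A,r \right)} = 2 r + A \left(-3 + A\right)$ ($B{\left(A,r \right)} = \left(A - 3\right) A + 2 r = \left(-3 + A\right) A + 2 r = A \left(-3 + A\right) + 2 r = 2 r + A \left(-3 + A\right)$)
$D{\left(O,s \right)} = 1$ ($D{\left(O,s \right)} = \frac{O + s}{O + s} = 1$)
$\left(-32885 + D{\left(-31,B{\left(-6,y{\left(1,W{\left(6 \right)} \right)} \right)} \right)}\right) - 23574 = \left(-32885 + 1\right) - 23574 = -32884 - 23574 = -56458$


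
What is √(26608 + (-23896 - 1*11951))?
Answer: I*√9239 ≈ 96.12*I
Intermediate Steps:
√(26608 + (-23896 - 1*11951)) = √(26608 + (-23896 - 11951)) = √(26608 - 35847) = √(-9239) = I*√9239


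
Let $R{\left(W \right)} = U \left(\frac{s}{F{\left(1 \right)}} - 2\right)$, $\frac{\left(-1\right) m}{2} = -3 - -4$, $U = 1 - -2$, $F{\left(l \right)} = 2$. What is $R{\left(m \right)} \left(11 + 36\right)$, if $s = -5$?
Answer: $- \frac{1269}{2} \approx -634.5$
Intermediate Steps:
$U = 3$ ($U = 1 + 2 = 3$)
$m = -2$ ($m = - 2 \left(-3 - -4\right) = - 2 \left(-3 + 4\right) = \left(-2\right) 1 = -2$)
$R{\left(W \right)} = - \frac{27}{2}$ ($R{\left(W \right)} = 3 \left(\frac{1}{2} \left(-5\right) - 2\right) = 3 \left(- \frac{5}{2} - 2\right) = 3 \left(- \frac{9}{2}\right) = - \frac{27}{2}$)
$R{\left(m \right)} \left(11 + 36\right) = - \frac{27 \left(11 + 36\right)}{2} = \left(- \frac{27}{2}\right) 47 = - \frac{1269}{2}$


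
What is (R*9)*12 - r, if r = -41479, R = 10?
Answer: 42559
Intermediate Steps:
(R*9)*12 - r = (10*9)*12 - 1*(-41479) = 90*12 + 41479 = 1080 + 41479 = 42559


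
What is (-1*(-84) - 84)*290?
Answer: 0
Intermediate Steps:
(-1*(-84) - 84)*290 = (84 - 84)*290 = 0*290 = 0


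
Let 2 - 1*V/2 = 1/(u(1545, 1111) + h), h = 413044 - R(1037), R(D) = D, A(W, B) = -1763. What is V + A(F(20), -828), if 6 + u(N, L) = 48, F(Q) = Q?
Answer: -724794193/412049 ≈ -1759.0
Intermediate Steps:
u(N, L) = 42 (u(N, L) = -6 + 48 = 42)
h = 412007 (h = 413044 - 1*1037 = 413044 - 1037 = 412007)
V = 1648194/412049 (V = 4 - 2/(42 + 412007) = 4 - 2/412049 = 1648194/412049 ≈ 4.0000)
V + A(F(20), -828) = 1648194/412049 - 1763 = -724794193/412049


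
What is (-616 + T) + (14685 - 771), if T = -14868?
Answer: -1570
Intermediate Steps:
(-616 + T) + (14685 - 771) = (-616 - 14868) + (14685 - 771) = -15484 + 13914 = -1570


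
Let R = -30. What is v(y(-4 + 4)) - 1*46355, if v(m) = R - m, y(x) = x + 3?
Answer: -46388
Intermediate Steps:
y(x) = 3 + x
v(m) = -30 - m
v(y(-4 + 4)) - 1*46355 = (-30 - (3 + (-4 + 4))) - 1*46355 = (-30 - (3 + 0)) - 46355 = (-30 - 1*3) - 46355 = (-30 - 3) - 46355 = -33 - 46355 = -46388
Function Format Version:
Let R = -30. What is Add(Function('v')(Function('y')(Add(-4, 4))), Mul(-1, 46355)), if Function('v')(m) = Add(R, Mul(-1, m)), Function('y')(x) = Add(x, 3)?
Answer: -46388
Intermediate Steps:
Function('y')(x) = Add(3, x)
Function('v')(m) = Add(-30, Mul(-1, m))
Add(Function('v')(Function('y')(Add(-4, 4))), Mul(-1, 46355)) = Add(Add(-30, Mul(-1, Add(3, Add(-4, 4)))), Mul(-1, 46355)) = Add(Add(-30, Mul(-1, Add(3, 0))), -46355) = Add(Add(-30, Mul(-1, 3)), -46355) = Add(Add(-30, -3), -46355) = Add(-33, -46355) = -46388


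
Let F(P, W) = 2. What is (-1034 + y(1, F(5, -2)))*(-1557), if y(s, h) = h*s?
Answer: 1606824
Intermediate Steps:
(-1034 + y(1, F(5, -2)))*(-1557) = (-1034 + 2*1)*(-1557) = (-1034 + 2)*(-1557) = -1032*(-1557) = 1606824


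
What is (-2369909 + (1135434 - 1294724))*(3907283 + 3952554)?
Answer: -19879091880563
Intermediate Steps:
(-2369909 + (1135434 - 1294724))*(3907283 + 3952554) = (-2369909 - 159290)*7859837 = -2529199*7859837 = -19879091880563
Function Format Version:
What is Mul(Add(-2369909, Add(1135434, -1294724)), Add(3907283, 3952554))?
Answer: -19879091880563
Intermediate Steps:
Mul(Add(-2369909, Add(1135434, -1294724)), Add(3907283, 3952554)) = Mul(Add(-2369909, -159290), 7859837) = Mul(-2529199, 7859837) = -19879091880563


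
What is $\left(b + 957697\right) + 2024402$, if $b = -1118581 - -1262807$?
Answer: $3126325$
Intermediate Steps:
$b = 144226$ ($b = -1118581 + 1262807 = 144226$)
$\left(b + 957697\right) + 2024402 = \left(144226 + 957697\right) + 2024402 = 1101923 + 2024402 = 3126325$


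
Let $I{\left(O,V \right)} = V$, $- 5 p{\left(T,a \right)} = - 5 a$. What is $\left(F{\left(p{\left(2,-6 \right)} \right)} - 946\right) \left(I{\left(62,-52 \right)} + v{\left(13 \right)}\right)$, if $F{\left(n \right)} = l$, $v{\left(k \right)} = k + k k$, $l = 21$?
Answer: $-120250$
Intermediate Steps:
$p{\left(T,a \right)} = a$ ($p{\left(T,a \right)} = - \frac{\left(-5\right) a}{5} = a$)
$v{\left(k \right)} = k + k^{2}$
$F{\left(n \right)} = 21$
$\left(F{\left(p{\left(2,-6 \right)} \right)} - 946\right) \left(I{\left(62,-52 \right)} + v{\left(13 \right)}\right) = \left(21 - 946\right) \left(-52 + 13 \left(1 + 13\right)\right) = - 925 \left(-52 + 13 \cdot 14\right) = - 925 \left(-52 + 182\right) = \left(-925\right) 130 = -120250$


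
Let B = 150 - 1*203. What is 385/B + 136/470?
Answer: -86871/12455 ≈ -6.9748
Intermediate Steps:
B = -53 (B = 150 - 203 = -53)
385/B + 136/470 = 385/(-53) + 136/470 = 385*(-1/53) + 136*(1/470) = -385/53 + 68/235 = -86871/12455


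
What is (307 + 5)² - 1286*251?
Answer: -225442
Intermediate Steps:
(307 + 5)² - 1286*251 = 312² - 1*322786 = 97344 - 322786 = -225442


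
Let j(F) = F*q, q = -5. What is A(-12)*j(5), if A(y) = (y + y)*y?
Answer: -7200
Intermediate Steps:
A(y) = 2*y**2 (A(y) = (2*y)*y = 2*y**2)
j(F) = -5*F (j(F) = F*(-5) = -5*F)
A(-12)*j(5) = (2*(-12)**2)*(-5*5) = (2*144)*(-25) = 288*(-25) = -7200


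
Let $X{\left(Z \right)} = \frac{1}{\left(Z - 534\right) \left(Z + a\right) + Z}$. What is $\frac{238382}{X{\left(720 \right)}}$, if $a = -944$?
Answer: $-9760312608$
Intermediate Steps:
$X{\left(Z \right)} = \frac{1}{Z + \left(-944 + Z\right) \left(-534 + Z\right)}$ ($X{\left(Z \right)} = \frac{1}{\left(Z - 534\right) \left(Z - 944\right) + Z} = \frac{1}{\left(-534 + Z\right) \left(-944 + Z\right) + Z} = \frac{1}{\left(-944 + Z\right) \left(-534 + Z\right) + Z} = \frac{1}{Z + \left(-944 + Z\right) \left(-534 + Z\right)}$)
$\frac{238382}{X{\left(720 \right)}} = \frac{238382}{\frac{1}{504096 + 720^{2} - 1063440}} = \frac{238382}{\frac{1}{504096 + 518400 - 1063440}} = \frac{238382}{\frac{1}{-40944}} = \frac{238382}{- \frac{1}{40944}} = 238382 \left(-40944\right) = -9760312608$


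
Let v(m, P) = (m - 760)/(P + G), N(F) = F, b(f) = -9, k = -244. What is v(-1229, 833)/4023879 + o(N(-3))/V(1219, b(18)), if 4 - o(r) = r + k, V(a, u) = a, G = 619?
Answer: 162945369413/791357504828 ≈ 0.20591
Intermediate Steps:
v(m, P) = (-760 + m)/(619 + P) (v(m, P) = (m - 760)/(P + 619) = (-760 + m)/(619 + P))
o(r) = 248 - r (o(r) = 4 - (r - 244) = 4 - (-244 + r) = 4 + (244 - r) = 248 - r)
v(-1229, 833)/4023879 + o(N(-3))/V(1219, b(18)) = ((-760 - 1229)/(619 + 833))/4023879 + (248 - 1*(-3))/1219 = (-1989/1452)*(1/4023879) + (248 + 3)*(1/1219) = ((1/1452)*(-1989))*(1/4023879) + 251*(1/1219) = -663/484*1/4023879 + 251/1219 = -221/649185812 + 251/1219 = 162945369413/791357504828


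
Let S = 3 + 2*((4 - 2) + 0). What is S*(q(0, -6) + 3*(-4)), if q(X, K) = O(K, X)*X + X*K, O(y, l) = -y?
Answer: -84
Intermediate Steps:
S = 7 (S = 3 + 2*(2 + 0) = 3 + 2*2 = 3 + 4 = 7)
q(X, K) = 0 (q(X, K) = (-K)*X + X*K = -K*X + K*X = 0)
S*(q(0, -6) + 3*(-4)) = 7*(0 + 3*(-4)) = 7*(0 - 12) = 7*(-12) = -84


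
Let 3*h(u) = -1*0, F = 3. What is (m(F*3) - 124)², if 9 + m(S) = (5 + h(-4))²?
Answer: 11664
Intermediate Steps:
h(u) = 0 (h(u) = (-1*0)/3 = (⅓)*0 = 0)
m(S) = 16 (m(S) = -9 + (5 + 0)² = -9 + 5² = -9 + 25 = 16)
(m(F*3) - 124)² = (16 - 124)² = (-108)² = 11664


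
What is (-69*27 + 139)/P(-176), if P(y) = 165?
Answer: -1724/165 ≈ -10.448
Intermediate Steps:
(-69*27 + 139)/P(-176) = (-69*27 + 139)/165 = (-1863 + 139)*(1/165) = -1724*1/165 = -1724/165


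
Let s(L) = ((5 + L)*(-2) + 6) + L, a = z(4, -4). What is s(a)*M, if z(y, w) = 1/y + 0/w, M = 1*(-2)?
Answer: 17/2 ≈ 8.5000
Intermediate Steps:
M = -2
z(y, w) = 1/y (z(y, w) = 1/y + 0 = 1/y)
a = ¼ (a = 1/4 = ¼ ≈ 0.25000)
s(L) = -4 - L (s(L) = ((-10 - 2*L) + 6) + L = (-4 - 2*L) + L = -4 - L)
s(a)*M = (-4 - 1*¼)*(-2) = (-4 - ¼)*(-2) = -17/4*(-2) = 17/2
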